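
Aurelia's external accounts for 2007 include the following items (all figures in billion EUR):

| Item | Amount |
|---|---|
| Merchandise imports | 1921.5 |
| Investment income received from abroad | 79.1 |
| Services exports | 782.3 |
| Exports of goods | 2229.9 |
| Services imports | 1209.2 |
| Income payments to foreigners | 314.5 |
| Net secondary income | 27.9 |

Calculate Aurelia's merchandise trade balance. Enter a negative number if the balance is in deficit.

Goods balance = 2229.9 - 1921.5 = 308.4

308.4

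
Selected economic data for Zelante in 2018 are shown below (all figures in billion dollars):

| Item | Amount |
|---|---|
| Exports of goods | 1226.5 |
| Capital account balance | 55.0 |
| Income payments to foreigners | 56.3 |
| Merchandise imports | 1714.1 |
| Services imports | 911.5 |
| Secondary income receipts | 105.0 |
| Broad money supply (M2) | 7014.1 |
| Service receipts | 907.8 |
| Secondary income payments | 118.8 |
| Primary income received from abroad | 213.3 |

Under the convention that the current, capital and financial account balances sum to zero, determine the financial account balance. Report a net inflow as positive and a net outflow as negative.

Goods balance = 1226.5 - 1714.1 = -487.6
Services balance = 907.8 - 911.5 = -3.7
Trade balance (goods + services) = -487.6 + (-3.7) = -491.3
Net primary income = 213.3 - 56.3 = 157.0
Net secondary income = 105.0 - 118.8 = -13.8
Current account = -491.3 + 157.0 + (-13.8) = -348.1
Financial account = -(-348.1 + 55.0) = 293.1

293.1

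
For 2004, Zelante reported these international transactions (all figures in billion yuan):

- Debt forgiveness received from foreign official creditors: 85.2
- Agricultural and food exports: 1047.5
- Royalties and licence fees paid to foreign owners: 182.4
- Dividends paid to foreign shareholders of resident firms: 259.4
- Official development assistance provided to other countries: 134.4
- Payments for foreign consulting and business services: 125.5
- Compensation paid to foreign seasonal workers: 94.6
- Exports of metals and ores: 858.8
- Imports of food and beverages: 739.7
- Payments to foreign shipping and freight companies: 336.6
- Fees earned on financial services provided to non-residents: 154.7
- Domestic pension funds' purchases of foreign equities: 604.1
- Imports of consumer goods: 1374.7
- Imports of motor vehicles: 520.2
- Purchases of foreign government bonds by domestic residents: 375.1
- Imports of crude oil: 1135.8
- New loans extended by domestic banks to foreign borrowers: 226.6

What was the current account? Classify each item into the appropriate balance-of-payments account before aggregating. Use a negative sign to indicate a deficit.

-2842.3

Goods: -520.2 - 1135.8 + 1047.5 - 739.7 - 1374.7 + 858.8 = -1864.1
Services: -182.4 - 336.6 - 125.5 + 154.7 = -489.8
Primary income: -259.4 - 94.6 = -354.0
Secondary income: -134.4
Current account = (-1864.1) + (-489.8) + (-354.0) + (-134.4) = -2842.3
(Excluded from the current account — capital account: debt forgiveness received from foreign official creditors 85.2; financial account: domestic pension funds' purchases of foreign equities 604.1, purchases of foreign government bonds by domestic residents 375.1, new loans extended by domestic banks to foreign borrowers 226.6.)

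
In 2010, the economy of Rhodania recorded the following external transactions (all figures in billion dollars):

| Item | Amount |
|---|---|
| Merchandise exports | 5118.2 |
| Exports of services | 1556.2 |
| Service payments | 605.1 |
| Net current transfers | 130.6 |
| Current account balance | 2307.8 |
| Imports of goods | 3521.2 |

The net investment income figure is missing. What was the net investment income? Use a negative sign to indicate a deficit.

-370.9

Current account = goods balance + services balance + net primary income + net secondary income
Sum of the known components = 2678.7
Net investment income = CA - (known components) = 2307.8 - 2678.7 = -370.9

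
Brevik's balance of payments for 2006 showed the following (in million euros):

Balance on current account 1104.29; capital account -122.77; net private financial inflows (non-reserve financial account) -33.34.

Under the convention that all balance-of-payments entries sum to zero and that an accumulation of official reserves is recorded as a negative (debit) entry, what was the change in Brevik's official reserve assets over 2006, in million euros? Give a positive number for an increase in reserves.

948.18

Official reserve transactions balance = -(1104.29 + (-122.77) + (-33.34)) = -948.18
An accumulation of reserves is recorded as a debit (negative entry), so the change in the stock of reserves is the negative of that balance.
Change in official reserves = -(-948.18) = 948.18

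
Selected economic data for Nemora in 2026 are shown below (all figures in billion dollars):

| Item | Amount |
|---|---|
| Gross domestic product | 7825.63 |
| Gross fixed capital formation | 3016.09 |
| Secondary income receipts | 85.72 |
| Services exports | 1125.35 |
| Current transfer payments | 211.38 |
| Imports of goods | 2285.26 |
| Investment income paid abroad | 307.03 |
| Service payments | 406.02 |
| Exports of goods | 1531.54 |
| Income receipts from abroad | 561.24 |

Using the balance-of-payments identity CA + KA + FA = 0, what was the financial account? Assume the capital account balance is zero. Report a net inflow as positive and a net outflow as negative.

Goods balance = 1531.54 - 2285.26 = -753.72
Services balance = 1125.35 - 406.02 = 719.33
Trade balance (goods + services) = -753.72 + 719.33 = -34.39
Net primary income = 561.24 - 307.03 = 254.21
Net secondary income = 85.72 - 211.38 = -125.66
Current account = -34.39 + 254.21 + (-125.66) = 94.16
Financial account = -(94.16) = -94.16

-94.16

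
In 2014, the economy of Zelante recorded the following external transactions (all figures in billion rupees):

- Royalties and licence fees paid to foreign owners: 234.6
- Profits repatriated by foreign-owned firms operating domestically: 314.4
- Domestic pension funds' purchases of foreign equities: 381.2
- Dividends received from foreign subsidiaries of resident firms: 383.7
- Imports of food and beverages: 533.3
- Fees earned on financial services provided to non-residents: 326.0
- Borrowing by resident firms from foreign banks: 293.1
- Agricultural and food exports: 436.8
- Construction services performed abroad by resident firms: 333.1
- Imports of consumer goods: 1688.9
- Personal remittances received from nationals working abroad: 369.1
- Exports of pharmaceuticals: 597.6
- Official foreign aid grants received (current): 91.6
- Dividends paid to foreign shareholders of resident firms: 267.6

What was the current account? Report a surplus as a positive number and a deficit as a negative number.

Goods: -1688.9 - 533.3 + 436.8 + 597.6 = -1187.8
Services: 326.0 - 234.6 + 333.1 = 424.5
Primary income: -314.4 - 267.6 + 383.7 = -198.3
Secondary income: 369.1 + 91.6 = 460.7
Current account = (-1187.8) + 424.5 + (-198.3) + 460.7 = -500.9
(Excluded from the current account — financial account: domestic pension funds' purchases of foreign equities 381.2, borrowing by resident firms from foreign banks 293.1.)

-500.9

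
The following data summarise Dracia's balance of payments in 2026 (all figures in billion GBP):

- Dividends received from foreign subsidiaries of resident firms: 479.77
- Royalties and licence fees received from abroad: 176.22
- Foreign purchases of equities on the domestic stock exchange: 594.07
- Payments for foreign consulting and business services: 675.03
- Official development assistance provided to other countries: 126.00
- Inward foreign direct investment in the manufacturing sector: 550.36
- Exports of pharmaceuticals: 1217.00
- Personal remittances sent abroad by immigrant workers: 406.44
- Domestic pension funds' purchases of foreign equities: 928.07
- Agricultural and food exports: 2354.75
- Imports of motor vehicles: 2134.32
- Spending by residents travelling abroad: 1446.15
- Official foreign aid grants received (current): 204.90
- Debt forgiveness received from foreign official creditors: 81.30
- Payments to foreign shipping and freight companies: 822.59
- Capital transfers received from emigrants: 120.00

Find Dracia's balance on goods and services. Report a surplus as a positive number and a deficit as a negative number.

Goods: -2134.32 + 2354.75 + 1217.00 = 1437.43
Services: -1446.15 + 176.22 - 822.59 - 675.03 = -2767.55
Trade balance = 1437.43 + (-2767.55) = -1330.12
(Excluded from the trade balance — primary income: dividends received from foreign subsidiaries of resident firms 479.77; financial account: foreign purchases of equities on the domestic stock exchange 594.07, inward foreign direct investment in the manufacturing sector 550.36, domestic pension funds' purchases of foreign equities 928.07; secondary income: official development assistance provided to other countries 126.00, personal remittances sent abroad by immigrant workers 406.44, official foreign aid grants received (current) 204.90; capital account: debt forgiveness received from foreign official creditors 81.30, capital transfers received from emigrants 120.00.)

-1330.12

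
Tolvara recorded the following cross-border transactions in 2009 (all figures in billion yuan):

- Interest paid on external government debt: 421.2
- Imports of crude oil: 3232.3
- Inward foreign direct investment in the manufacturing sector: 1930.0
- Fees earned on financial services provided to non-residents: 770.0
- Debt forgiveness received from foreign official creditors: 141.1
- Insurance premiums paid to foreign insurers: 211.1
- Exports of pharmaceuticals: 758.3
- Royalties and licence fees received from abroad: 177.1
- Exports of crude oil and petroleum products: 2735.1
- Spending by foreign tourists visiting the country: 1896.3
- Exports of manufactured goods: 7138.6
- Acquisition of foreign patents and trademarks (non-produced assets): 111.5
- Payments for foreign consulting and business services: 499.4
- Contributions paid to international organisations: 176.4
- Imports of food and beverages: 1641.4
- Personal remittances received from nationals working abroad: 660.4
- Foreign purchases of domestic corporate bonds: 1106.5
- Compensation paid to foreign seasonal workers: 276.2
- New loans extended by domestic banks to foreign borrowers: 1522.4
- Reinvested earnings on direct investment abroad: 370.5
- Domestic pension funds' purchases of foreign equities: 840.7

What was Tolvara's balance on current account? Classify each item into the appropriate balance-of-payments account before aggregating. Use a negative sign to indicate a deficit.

Goods: -3232.3 + 7138.6 - 1641.4 + 2735.1 + 758.3 = 5758.3
Services: 177.1 + 770.0 - 499.4 + 1896.3 - 211.1 = 2132.9
Primary income: -276.2 - 421.2 + 370.5 = -326.9
Secondary income: 660.4 - 176.4 = 484.0
Current account = 5758.3 + 2132.9 + (-326.9) + 484.0 = 8048.3
(Excluded from the current account — financial account: inward foreign direct investment in the manufacturing sector 1930.0, foreign purchases of domestic corporate bonds 1106.5, new loans extended by domestic banks to foreign borrowers 1522.4, domestic pension funds' purchases of foreign equities 840.7; capital account: debt forgiveness received from foreign official creditors 141.1, acquisition of foreign patents and trademarks (non-produced assets) 111.5.)

8048.3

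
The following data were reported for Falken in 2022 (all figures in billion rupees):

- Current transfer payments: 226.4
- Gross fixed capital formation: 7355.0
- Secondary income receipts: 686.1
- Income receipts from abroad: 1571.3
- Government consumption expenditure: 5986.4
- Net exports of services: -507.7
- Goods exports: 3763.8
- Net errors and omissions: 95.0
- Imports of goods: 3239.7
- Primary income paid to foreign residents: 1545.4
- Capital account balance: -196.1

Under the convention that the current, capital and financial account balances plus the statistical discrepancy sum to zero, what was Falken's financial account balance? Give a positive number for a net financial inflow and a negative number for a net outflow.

Goods balance = 3763.8 - 3239.7 = 524.1
Services balance = -507.7
Trade balance (goods + services) = 524.1 + (-507.7) = 16.4
Net primary income = 1571.3 - 1545.4 = 25.9
Net secondary income = 686.1 - 226.4 = 459.7
Current account = 16.4 + 25.9 + 459.7 = 502.0
Financial account = -(502.0 + (-196.1) + 95.0) = -400.9

-400.9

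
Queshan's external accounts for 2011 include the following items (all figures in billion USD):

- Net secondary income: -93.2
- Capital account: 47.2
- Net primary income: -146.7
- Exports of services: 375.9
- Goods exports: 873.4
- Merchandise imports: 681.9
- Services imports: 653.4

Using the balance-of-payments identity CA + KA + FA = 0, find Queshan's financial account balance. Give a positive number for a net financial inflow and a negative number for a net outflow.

Goods balance = 873.4 - 681.9 = 191.5
Services balance = 375.9 - 653.4 = -277.5
Trade balance (goods + services) = 191.5 + (-277.5) = -86.0
Net primary income = -146.7
Net secondary income = -93.2
Current account = -86.0 + (-146.7) + (-93.2) = -325.9
Financial account = -(-325.9 + 47.2) = 278.7

278.7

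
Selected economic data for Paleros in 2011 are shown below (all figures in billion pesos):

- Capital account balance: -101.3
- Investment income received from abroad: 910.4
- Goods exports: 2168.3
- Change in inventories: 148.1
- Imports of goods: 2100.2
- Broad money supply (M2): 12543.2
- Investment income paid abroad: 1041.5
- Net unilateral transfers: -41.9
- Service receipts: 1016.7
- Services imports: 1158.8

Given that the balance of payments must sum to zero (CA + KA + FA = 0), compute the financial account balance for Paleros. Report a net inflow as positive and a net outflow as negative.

348.3

Goods balance = 2168.3 - 2100.2 = 68.1
Services balance = 1016.7 - 1158.8 = -142.1
Trade balance (goods + services) = 68.1 + (-142.1) = -74.0
Net primary income = 910.4 - 1041.5 = -131.1
Net secondary income = -41.9
Current account = -74.0 + (-131.1) + (-41.9) = -247.0
Financial account = -(-247.0 + (-101.3)) = 348.3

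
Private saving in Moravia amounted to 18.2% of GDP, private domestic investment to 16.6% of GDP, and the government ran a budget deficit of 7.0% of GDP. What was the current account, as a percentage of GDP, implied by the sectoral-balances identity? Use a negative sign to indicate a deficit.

-5.4

By the sectoral-balances identity, CA = (S_private - I) + (T - G).
Private balance = 18.2 - 16.6 = 1.6
Government balance (T - G) = -7.0
CA = 1.6 + (-7.0) = -5.4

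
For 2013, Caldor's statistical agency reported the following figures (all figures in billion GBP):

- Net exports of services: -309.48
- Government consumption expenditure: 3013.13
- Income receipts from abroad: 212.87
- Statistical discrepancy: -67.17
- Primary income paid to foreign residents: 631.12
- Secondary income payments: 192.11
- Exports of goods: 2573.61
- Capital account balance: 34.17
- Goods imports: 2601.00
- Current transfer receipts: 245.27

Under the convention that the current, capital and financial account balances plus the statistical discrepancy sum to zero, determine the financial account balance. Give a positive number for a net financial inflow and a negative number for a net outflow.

734.96

Goods balance = 2573.61 - 2601.00 = -27.39
Services balance = -309.48
Trade balance (goods + services) = -27.39 + (-309.48) = -336.87
Net primary income = 212.87 - 631.12 = -418.25
Net secondary income = 245.27 - 192.11 = 53.16
Current account = -336.87 + (-418.25) + 53.16 = -701.96
Financial account = -(-701.96 + 34.17 + (-67.17)) = 734.96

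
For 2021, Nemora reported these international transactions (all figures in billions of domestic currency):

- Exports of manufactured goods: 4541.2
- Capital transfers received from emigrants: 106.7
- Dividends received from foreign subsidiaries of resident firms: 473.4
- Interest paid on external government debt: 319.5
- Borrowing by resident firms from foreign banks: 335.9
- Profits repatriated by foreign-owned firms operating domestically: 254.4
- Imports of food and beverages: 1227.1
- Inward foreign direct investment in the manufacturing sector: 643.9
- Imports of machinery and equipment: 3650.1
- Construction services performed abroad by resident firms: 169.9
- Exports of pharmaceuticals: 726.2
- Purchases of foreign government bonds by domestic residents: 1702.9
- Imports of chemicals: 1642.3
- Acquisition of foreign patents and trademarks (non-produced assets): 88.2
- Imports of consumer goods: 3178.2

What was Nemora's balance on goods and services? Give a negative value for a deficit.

Goods: -3650.1 + 726.2 - 1227.1 - 3178.2 + 4541.2 - 1642.3 = -4430.3
Services: 169.9
Trade balance = -4430.3 + 169.9 = -4260.4
(Excluded from the trade balance — capital account: capital transfers received from emigrants 106.7, acquisition of foreign patents and trademarks (non-produced assets) 88.2; primary income: dividends received from foreign subsidiaries of resident firms 473.4, interest paid on external government debt 319.5, profits repatriated by foreign-owned firms operating domestically 254.4; financial account: borrowing by resident firms from foreign banks 335.9, inward foreign direct investment in the manufacturing sector 643.9, purchases of foreign government bonds by domestic residents 1702.9.)

-4260.4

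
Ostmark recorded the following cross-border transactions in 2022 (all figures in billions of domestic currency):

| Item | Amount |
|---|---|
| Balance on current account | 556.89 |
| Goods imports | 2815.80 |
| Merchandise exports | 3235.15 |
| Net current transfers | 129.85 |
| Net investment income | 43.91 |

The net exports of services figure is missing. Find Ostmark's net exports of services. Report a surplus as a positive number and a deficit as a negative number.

-36.22

Current account = goods balance + services balance + net primary income + net secondary income
Sum of the known components = 593.11
Net exports of services = CA - (known components) = 556.89 - 593.11 = -36.22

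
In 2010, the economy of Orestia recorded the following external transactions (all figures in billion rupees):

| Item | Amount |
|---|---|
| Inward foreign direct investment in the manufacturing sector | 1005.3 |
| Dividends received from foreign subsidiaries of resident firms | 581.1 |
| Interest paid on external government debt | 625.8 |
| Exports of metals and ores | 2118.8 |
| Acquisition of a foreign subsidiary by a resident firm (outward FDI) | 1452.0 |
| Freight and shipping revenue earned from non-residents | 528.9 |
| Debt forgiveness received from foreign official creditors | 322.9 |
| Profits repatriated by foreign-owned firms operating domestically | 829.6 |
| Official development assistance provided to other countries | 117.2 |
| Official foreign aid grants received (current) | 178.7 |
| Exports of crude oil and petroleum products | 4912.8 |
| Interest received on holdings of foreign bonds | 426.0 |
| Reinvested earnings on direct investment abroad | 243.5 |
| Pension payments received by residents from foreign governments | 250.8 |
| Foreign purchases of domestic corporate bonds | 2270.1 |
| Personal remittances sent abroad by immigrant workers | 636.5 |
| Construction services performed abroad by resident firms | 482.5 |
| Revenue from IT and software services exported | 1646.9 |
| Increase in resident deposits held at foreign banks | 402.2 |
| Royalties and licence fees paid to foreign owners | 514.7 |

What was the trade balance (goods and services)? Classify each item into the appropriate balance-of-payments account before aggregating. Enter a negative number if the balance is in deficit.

Goods: 4912.8 + 2118.8 = 7031.6
Services: 1646.9 + 482.5 - 514.7 + 528.9 = 2143.6
Trade balance = 7031.6 + 2143.6 = 9175.2
(Excluded from the trade balance — financial account: inward foreign direct investment in the manufacturing sector 1005.3, acquisition of a foreign subsidiary by a resident firm (outward FDI) 1452.0, foreign purchases of domestic corporate bonds 2270.1, increase in resident deposits held at foreign banks 402.2; primary income: dividends received from foreign subsidiaries of resident firms 581.1, interest paid on external government debt 625.8, profits repatriated by foreign-owned firms operating domestically 829.6, interest received on holdings of foreign bonds 426.0, reinvested earnings on direct investment abroad 243.5; capital account: debt forgiveness received from foreign official creditors 322.9; secondary income: official development assistance provided to other countries 117.2, official foreign aid grants received (current) 178.7, pension payments received by residents from foreign governments 250.8, personal remittances sent abroad by immigrant workers 636.5.)

9175.2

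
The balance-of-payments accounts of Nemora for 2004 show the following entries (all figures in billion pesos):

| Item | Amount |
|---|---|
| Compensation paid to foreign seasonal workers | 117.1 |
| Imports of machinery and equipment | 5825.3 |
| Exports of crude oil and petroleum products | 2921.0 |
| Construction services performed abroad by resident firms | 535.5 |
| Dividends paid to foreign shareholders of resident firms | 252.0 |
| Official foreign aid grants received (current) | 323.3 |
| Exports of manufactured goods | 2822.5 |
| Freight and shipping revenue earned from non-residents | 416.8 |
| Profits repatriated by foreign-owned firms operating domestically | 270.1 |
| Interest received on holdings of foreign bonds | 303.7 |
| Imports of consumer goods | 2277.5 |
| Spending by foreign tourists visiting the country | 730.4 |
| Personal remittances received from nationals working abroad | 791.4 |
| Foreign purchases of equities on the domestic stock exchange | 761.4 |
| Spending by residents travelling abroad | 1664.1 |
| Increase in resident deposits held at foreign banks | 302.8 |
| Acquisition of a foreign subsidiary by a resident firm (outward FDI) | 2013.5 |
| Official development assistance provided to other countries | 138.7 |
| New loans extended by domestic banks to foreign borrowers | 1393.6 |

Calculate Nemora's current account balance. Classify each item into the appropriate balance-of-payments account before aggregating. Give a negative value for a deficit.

Goods: -5825.3 + 2921.0 - 2277.5 + 2822.5 = -2359.3
Services: -1664.1 + 535.5 + 730.4 + 416.8 = 18.6
Primary income: -252.0 - 117.1 + 303.7 - 270.1 = -335.5
Secondary income: -138.7 + 791.4 + 323.3 = 976.0
Current account = (-2359.3) + 18.6 + (-335.5) + 976.0 = -1700.2
(Excluded from the current account — financial account: foreign purchases of equities on the domestic stock exchange 761.4, increase in resident deposits held at foreign banks 302.8, acquisition of a foreign subsidiary by a resident firm (outward FDI) 2013.5, new loans extended by domestic banks to foreign borrowers 1393.6.)

-1700.2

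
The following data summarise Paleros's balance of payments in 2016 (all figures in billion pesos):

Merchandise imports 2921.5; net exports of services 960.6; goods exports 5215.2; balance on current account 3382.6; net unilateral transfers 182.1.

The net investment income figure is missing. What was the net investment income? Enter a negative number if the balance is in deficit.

-53.8

Current account = goods balance + services balance + net primary income + net secondary income
Sum of the known components = 3436.4
Net investment income = CA - (known components) = 3382.6 - 3436.4 = -53.8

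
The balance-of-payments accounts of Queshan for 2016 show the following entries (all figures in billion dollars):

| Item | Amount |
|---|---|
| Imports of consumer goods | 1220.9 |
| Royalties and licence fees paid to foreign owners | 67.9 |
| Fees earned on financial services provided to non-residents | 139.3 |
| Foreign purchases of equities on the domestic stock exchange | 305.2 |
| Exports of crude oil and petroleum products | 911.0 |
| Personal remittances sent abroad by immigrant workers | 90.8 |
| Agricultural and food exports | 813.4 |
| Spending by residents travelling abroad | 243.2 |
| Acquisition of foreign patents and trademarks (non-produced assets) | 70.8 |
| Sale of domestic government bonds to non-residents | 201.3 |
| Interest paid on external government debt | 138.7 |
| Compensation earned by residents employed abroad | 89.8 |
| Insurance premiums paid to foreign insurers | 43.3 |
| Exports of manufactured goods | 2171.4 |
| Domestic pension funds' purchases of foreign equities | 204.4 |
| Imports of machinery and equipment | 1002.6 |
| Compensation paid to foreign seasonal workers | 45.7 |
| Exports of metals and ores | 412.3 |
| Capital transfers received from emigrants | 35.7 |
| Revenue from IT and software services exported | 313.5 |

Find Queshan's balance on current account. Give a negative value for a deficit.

Goods: 2171.4 + 911.0 - 1002.6 + 813.4 + 412.3 - 1220.9 = 2084.6
Services: 139.3 + 313.5 - 243.2 - 43.3 - 67.9 = 98.4
Primary income: -45.7 - 138.7 + 89.8 = -94.6
Secondary income: -90.8
Current account = 2084.6 + 98.4 + (-94.6) + (-90.8) = 1997.6
(Excluded from the current account — financial account: foreign purchases of equities on the domestic stock exchange 305.2, sale of domestic government bonds to non-residents 201.3, domestic pension funds' purchases of foreign equities 204.4; capital account: acquisition of foreign patents and trademarks (non-produced assets) 70.8, capital transfers received from emigrants 35.7.)

1997.6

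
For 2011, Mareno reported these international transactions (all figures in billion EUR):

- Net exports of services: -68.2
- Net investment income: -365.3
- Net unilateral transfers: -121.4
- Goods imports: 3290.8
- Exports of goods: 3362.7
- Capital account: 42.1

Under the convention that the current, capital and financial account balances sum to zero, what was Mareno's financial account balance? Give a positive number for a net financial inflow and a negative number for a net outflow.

Goods balance = 3362.7 - 3290.8 = 71.9
Services balance = -68.2
Trade balance (goods + services) = 71.9 + (-68.2) = 3.7
Net primary income = -365.3
Net secondary income = -121.4
Current account = 3.7 + (-365.3) + (-121.4) = -483.0
Financial account = -(-483.0 + 42.1) = 440.9

440.9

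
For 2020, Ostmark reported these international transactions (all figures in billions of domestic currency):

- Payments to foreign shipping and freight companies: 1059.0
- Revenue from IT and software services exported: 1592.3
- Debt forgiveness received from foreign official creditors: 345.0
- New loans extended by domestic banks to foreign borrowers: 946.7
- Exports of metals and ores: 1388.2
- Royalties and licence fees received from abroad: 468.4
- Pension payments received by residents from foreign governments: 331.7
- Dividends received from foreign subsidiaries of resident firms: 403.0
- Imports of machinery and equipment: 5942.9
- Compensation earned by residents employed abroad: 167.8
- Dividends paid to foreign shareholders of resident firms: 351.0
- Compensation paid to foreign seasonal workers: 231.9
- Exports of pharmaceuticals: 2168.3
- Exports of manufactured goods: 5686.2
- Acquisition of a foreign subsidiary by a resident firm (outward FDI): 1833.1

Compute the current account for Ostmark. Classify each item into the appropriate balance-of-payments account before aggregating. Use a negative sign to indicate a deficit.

4621.1

Goods: -5942.9 + 2168.3 + 5686.2 + 1388.2 = 3299.8
Services: 1592.3 - 1059.0 + 468.4 = 1001.7
Primary income: -351.0 + 403.0 + 167.8 - 231.9 = -12.1
Secondary income: 331.7
Current account = 3299.8 + 1001.7 + (-12.1) + 331.7 = 4621.1
(Excluded from the current account — capital account: debt forgiveness received from foreign official creditors 345.0; financial account: new loans extended by domestic banks to foreign borrowers 946.7, acquisition of a foreign subsidiary by a resident firm (outward FDI) 1833.1.)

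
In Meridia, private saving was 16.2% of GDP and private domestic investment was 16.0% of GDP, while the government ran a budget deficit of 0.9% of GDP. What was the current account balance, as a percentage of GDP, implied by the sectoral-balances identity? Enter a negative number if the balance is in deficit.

By the sectoral-balances identity, CA = (S_private - I) + (T - G).
Private balance = 16.2 - 16.0 = 0.2
Government balance (T - G) = -0.9
CA = 0.2 + (-0.9) = -0.7

-0.7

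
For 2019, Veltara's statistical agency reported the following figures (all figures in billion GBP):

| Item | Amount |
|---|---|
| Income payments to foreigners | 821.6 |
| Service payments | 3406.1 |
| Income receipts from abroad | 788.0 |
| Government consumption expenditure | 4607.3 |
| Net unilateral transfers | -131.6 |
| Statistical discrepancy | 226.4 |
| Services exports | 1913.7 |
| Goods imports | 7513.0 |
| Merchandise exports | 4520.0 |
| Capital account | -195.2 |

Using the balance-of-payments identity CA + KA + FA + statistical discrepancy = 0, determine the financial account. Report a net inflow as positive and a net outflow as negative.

Goods balance = 4520.0 - 7513.0 = -2993.0
Services balance = 1913.7 - 3406.1 = -1492.4
Trade balance (goods + services) = -2993.0 + (-1492.4) = -4485.4
Net primary income = 788.0 - 821.6 = -33.6
Net secondary income = -131.6
Current account = -4485.4 + (-33.6) + (-131.6) = -4650.6
Financial account = -(-4650.6 + (-195.2) + 226.4) = 4619.4

4619.4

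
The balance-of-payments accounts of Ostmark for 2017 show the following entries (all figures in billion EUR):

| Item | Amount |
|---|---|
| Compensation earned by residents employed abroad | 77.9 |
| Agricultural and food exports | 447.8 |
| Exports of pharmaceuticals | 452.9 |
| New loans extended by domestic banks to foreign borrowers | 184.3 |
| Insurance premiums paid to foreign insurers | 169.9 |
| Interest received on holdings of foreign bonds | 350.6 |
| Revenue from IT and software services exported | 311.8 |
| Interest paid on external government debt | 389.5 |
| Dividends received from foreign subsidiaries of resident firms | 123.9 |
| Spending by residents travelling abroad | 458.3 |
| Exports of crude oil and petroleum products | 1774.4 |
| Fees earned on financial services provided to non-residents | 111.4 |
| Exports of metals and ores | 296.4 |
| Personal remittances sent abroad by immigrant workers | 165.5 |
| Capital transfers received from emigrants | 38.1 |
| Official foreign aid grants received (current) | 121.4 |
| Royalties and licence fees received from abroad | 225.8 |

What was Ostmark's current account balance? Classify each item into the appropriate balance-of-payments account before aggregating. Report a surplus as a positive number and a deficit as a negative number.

3111.1

Goods: 296.4 + 452.9 + 1774.4 + 447.8 = 2971.5
Services: 225.8 + 111.4 - 458.3 + 311.8 - 169.9 = 20.8
Primary income: 77.9 + 123.9 - 389.5 + 350.6 = 162.9
Secondary income: 121.4 - 165.5 = -44.1
Current account = 2971.5 + 20.8 + 162.9 + (-44.1) = 3111.1
(Excluded from the current account — financial account: new loans extended by domestic banks to foreign borrowers 184.3; capital account: capital transfers received from emigrants 38.1.)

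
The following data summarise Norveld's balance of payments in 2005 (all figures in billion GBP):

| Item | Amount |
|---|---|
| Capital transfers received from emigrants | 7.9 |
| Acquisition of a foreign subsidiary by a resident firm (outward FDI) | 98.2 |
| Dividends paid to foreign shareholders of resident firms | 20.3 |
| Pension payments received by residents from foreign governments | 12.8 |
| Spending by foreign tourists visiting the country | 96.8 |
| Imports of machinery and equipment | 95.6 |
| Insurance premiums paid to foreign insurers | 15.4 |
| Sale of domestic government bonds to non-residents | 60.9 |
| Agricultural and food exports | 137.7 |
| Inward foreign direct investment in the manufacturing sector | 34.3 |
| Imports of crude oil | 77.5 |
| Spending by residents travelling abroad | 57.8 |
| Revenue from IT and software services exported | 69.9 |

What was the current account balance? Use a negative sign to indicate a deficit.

50.6

Goods: -95.6 - 77.5 + 137.7 = -35.4
Services: -15.4 - 57.8 + 96.8 + 69.9 = 93.5
Primary income: -20.3
Secondary income: 12.8
Current account = (-35.4) + 93.5 + (-20.3) + 12.8 = 50.6
(Excluded from the current account — capital account: capital transfers received from emigrants 7.9; financial account: acquisition of a foreign subsidiary by a resident firm (outward FDI) 98.2, sale of domestic government bonds to non-residents 60.9, inward foreign direct investment in the manufacturing sector 34.3.)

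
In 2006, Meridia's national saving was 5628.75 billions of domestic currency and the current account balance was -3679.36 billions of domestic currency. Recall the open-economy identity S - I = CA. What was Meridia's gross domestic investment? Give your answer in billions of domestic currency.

I = S - CA = 5628.75 - (-3679.36) = 9308.11

9308.11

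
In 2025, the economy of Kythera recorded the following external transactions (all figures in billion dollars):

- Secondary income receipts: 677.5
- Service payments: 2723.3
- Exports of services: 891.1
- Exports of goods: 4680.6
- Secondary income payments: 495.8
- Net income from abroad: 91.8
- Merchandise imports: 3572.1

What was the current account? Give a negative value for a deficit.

Goods balance = 4680.6 - 3572.1 = 1108.5
Services balance = 891.1 - 2723.3 = -1832.2
Trade balance (goods + services) = 1108.5 + (-1832.2) = -723.7
Net primary income = 91.8
Net secondary income = 677.5 - 495.8 = 181.7
Current account = -723.7 + 91.8 + 181.7 = -450.2

-450.2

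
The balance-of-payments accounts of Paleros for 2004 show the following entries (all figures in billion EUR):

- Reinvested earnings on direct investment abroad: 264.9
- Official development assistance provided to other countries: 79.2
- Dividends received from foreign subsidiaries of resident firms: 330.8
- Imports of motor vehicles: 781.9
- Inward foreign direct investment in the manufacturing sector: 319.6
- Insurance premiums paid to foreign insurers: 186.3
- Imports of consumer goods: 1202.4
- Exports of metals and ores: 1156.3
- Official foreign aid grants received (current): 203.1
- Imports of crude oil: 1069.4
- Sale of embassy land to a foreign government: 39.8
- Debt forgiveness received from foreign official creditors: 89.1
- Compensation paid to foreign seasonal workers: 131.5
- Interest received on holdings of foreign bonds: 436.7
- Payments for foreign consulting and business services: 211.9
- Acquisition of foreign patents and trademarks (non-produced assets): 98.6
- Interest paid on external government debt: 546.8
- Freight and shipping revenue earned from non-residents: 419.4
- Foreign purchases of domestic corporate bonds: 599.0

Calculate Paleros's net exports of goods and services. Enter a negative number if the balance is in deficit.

Goods: -1202.4 - 781.9 - 1069.4 + 1156.3 = -1897.4
Services: 419.4 - 186.3 - 211.9 = 21.2
Trade balance = -1897.4 + 21.2 = -1876.2
(Excluded from the trade balance — primary income: reinvested earnings on direct investment abroad 264.9, dividends received from foreign subsidiaries of resident firms 330.8, compensation paid to foreign seasonal workers 131.5, interest received on holdings of foreign bonds 436.7, interest paid on external government debt 546.8; secondary income: official development assistance provided to other countries 79.2, official foreign aid grants received (current) 203.1; financial account: inward foreign direct investment in the manufacturing sector 319.6, foreign purchases of domestic corporate bonds 599.0; capital account: sale of embassy land to a foreign government 39.8, debt forgiveness received from foreign official creditors 89.1, acquisition of foreign patents and trademarks (non-produced assets) 98.6.)

-1876.2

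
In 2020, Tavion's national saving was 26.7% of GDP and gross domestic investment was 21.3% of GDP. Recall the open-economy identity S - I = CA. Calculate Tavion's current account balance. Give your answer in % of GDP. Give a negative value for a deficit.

CA = S - I = 26.7 - 21.3 = 5.4

5.4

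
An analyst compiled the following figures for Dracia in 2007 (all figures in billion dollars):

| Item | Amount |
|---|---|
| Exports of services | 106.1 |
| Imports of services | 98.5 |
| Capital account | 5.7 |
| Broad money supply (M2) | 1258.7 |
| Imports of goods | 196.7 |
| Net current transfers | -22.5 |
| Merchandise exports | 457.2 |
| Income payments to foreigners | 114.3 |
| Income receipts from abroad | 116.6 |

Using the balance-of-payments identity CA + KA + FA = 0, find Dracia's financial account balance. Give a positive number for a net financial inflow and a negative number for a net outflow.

Goods balance = 457.2 - 196.7 = 260.5
Services balance = 106.1 - 98.5 = 7.6
Trade balance (goods + services) = 260.5 + 7.6 = 268.1
Net primary income = 116.6 - 114.3 = 2.3
Net secondary income = -22.5
Current account = 268.1 + 2.3 + (-22.5) = 247.9
Financial account = -(247.9 + 5.7) = -253.6

-253.6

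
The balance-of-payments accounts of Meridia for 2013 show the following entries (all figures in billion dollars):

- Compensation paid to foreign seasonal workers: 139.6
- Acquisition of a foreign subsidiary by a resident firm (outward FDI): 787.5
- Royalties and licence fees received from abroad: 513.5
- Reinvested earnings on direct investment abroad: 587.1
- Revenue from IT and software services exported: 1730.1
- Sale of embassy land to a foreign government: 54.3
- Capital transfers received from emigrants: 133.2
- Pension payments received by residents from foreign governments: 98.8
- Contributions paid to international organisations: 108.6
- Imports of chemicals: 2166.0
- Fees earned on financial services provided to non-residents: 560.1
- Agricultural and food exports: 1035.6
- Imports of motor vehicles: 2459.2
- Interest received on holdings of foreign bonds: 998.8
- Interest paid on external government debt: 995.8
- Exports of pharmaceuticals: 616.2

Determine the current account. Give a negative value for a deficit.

Goods: 616.2 - 2166.0 + 1035.6 - 2459.2 = -2973.4
Services: 513.5 + 1730.1 + 560.1 = 2803.7
Primary income: 998.8 + 587.1 - 139.6 - 995.8 = 450.5
Secondary income: 98.8 - 108.6 = -9.8
Current account = (-2973.4) + 2803.7 + 450.5 + (-9.8) = 271.0
(Excluded from the current account — financial account: acquisition of a foreign subsidiary by a resident firm (outward FDI) 787.5; capital account: sale of embassy land to a foreign government 54.3, capital transfers received from emigrants 133.2.)

271.0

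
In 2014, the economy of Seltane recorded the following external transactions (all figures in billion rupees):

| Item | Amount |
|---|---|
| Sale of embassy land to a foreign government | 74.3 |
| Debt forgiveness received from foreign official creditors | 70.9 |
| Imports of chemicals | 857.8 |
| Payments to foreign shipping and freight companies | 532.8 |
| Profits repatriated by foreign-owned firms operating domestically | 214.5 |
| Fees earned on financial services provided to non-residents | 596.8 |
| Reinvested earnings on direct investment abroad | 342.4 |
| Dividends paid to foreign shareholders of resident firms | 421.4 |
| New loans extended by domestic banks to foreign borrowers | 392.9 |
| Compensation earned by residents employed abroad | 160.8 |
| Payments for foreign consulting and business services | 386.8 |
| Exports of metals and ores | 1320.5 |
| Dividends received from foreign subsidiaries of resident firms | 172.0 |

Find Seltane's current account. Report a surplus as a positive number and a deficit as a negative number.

179.2

Goods: -857.8 + 1320.5 = 462.7
Services: -386.8 + 596.8 - 532.8 = -322.8
Primary income: 342.4 - 214.5 + 160.8 + 172.0 - 421.4 = 39.3
Current account = 462.7 + (-322.8) + 39.3 = 179.2
(Excluded from the current account — capital account: sale of embassy land to a foreign government 74.3, debt forgiveness received from foreign official creditors 70.9; financial account: new loans extended by domestic banks to foreign borrowers 392.9.)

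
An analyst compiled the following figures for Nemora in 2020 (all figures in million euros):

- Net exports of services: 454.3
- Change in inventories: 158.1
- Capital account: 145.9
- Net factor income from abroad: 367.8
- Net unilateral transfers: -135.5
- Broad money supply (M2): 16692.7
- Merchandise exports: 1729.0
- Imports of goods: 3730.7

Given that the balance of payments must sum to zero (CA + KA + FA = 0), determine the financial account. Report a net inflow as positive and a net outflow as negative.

1169.2

Goods balance = 1729.0 - 3730.7 = -2001.7
Services balance = 454.3
Trade balance (goods + services) = -2001.7 + 454.3 = -1547.4
Net primary income = 367.8
Net secondary income = -135.5
Current account = -1547.4 + 367.8 + (-135.5) = -1315.1
Financial account = -(-1315.1 + 145.9) = 1169.2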